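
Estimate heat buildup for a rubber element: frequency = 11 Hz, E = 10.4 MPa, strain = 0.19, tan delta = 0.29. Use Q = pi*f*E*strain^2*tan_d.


Q = pi * f * E * strain^2 * tan_d
= pi * 11 * 10.4 * 0.19^2 * 0.29
= pi * 11 * 10.4 * 0.0361 * 0.29
= 3.7625

Q = 3.7625


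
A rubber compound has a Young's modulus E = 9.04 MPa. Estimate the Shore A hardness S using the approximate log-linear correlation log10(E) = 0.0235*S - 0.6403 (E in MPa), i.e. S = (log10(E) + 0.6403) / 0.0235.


log10(E) = 0.0235*S - 0.6403  =>  S = (log10(E) + 0.6403) / 0.0235
log10(9.04) = 0.956168
S = (0.956168 + 0.6403) / 0.0235 = 1.596468 / 0.0235
S = 67.9

Shore A = 67.9


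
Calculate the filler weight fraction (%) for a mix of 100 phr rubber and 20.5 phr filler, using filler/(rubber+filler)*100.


Filler % = filler / (rubber + filler) * 100
= 20.5 / (100 + 20.5) * 100
= 20.5 / 120.5 * 100
= 17.01%

17.01%


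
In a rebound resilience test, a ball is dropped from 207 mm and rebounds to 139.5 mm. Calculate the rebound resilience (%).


Resilience = h_rebound / h_drop * 100
= 139.5 / 207 * 100
= 67.4%

67.4%


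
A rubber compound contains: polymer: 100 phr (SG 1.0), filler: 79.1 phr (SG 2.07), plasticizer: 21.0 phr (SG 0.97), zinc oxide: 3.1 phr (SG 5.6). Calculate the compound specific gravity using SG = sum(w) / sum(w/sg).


Sum of weights = 203.2
Volume contributions:
  polymer: 100/1.0 = 100.0000
  filler: 79.1/2.07 = 38.2126
  plasticizer: 21.0/0.97 = 21.6495
  zinc oxide: 3.1/5.6 = 0.5536
Sum of volumes = 160.4156
SG = 203.2 / 160.4156 = 1.267

SG = 1.267


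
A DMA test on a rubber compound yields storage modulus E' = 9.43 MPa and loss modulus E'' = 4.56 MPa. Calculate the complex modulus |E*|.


|E*| = sqrt(E'^2 + E''^2)
= sqrt(9.43^2 + 4.56^2)
= sqrt(88.9249 + 20.7936)
= 10.475 MPa

10.475 MPa


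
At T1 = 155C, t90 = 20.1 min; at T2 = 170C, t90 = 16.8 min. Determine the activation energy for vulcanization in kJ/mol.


T1 = 428.15 K, T2 = 443.15 K
1/T1 - 1/T2 = 7.9058e-05
ln(t1/t2) = ln(20.1/16.8) = 0.1793
Ea = 8.314 * 0.1793 / 7.9058e-05 = 18860.1385 J/mol
Ea = 18.86 kJ/mol

18.86 kJ/mol


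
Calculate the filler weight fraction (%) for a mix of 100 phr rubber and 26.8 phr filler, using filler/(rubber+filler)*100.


Filler % = filler / (rubber + filler) * 100
= 26.8 / (100 + 26.8) * 100
= 26.8 / 126.8 * 100
= 21.14%

21.14%


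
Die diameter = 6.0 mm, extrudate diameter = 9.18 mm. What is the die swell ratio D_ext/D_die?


Die swell ratio = D_extrudate / D_die
= 9.18 / 6.0
= 1.53

Die swell = 1.53


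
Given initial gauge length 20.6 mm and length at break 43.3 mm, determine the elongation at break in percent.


Elongation = (Lf - L0) / L0 * 100
= (43.3 - 20.6) / 20.6 * 100
= 22.7 / 20.6 * 100
= 110.2%

110.2%


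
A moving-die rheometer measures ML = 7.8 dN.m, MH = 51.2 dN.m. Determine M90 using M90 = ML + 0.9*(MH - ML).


M90 = ML + 0.9 * (MH - ML)
M90 = 7.8 + 0.9 * (51.2 - 7.8)
M90 = 7.8 + 0.9 * 43.4
M90 = 46.86 dN.m

46.86 dN.m


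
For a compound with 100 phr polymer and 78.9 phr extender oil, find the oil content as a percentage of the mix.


Oil % = oil / (100 + oil) * 100
= 78.9 / (100 + 78.9) * 100
= 78.9 / 178.9 * 100
= 44.1%

44.1%


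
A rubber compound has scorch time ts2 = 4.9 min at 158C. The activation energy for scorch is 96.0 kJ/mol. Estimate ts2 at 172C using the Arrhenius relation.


Convert temperatures: T1 = 158 + 273.15 = 431.15 K, T2 = 172 + 273.15 = 445.15 K
ts2_new = 4.9 * exp(96000 / 8.314 * (1/445.15 - 1/431.15))
1/T2 - 1/T1 = -7.2945e-05
ts2_new = 2.11 min

2.11 min


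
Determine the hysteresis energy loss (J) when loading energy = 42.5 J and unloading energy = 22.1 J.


Hysteresis loss = loading - unloading
= 42.5 - 22.1
= 20.4 J

20.4 J


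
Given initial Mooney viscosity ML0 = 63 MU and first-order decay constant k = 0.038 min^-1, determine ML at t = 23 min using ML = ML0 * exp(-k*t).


ML = ML0 * exp(-k * t)
ML = 63 * exp(-0.038 * 23)
ML = 63 * 0.4173
ML = 26.29 MU

26.29 MU


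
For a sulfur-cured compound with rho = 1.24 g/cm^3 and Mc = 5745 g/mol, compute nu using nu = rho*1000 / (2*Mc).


nu = rho * 1000 / (2 * Mc)
nu = 1.24 * 1000 / (2 * 5745)
nu = 1240.0 / 11490
nu = 0.1079 mol/L

0.1079 mol/L


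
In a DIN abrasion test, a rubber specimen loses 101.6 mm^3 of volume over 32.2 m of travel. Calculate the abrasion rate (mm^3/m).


Rate = volume_loss / distance
= 101.6 / 32.2
= 3.155 mm^3/m

3.155 mm^3/m


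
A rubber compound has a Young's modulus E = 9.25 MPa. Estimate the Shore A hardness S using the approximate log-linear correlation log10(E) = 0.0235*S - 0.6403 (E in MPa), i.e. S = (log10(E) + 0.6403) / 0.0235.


log10(E) = 0.0235*S - 0.6403  =>  S = (log10(E) + 0.6403) / 0.0235
log10(9.25) = 0.966142
S = (0.966142 + 0.6403) / 0.0235 = 1.606442 / 0.0235
S = 68.4

Shore A = 68.4


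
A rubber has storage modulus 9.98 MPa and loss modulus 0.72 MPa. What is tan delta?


tan delta = E'' / E'
= 0.72 / 9.98
= 0.0721

tan delta = 0.0721


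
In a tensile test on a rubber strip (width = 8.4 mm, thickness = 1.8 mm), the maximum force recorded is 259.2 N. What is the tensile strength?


Area = width * thickness = 8.4 * 1.8 = 15.12 mm^2
TS = force / area = 259.2 / 15.12 = 17.14 MPa

17.14 MPa


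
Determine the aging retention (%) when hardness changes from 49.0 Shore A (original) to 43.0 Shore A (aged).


Retention = aged / original * 100
= 43.0 / 49.0 * 100
= 87.8%

87.8%


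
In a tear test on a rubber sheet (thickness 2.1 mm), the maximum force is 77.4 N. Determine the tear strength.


Tear strength = force / thickness
= 77.4 / 2.1
= 36.86 N/mm

36.86 N/mm


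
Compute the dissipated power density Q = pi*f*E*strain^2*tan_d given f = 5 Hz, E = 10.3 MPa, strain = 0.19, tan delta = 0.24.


Q = pi * f * E * strain^2 * tan_d
= pi * 5 * 10.3 * 0.19^2 * 0.24
= pi * 5 * 10.3 * 0.0361 * 0.24
= 1.4018

Q = 1.4018


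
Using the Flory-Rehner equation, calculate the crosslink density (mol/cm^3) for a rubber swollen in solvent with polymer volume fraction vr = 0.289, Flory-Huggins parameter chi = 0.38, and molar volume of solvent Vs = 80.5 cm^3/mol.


ln(1 - vr) = ln(1 - 0.289) = -0.3411
Numerator = -((-0.3411) + 0.289 + 0.38 * 0.289^2) = 0.0203
Denominator = 80.5 * (0.289^(1/3) - 0.289/2) = 41.5902
nu = 0.0203 / 41.5902 = 4.8917e-04 mol/cm^3

4.8917e-04 mol/cm^3


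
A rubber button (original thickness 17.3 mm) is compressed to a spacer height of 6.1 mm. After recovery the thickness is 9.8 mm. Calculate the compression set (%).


CS = (t0 - recovered) / (t0 - ts) * 100
= (17.3 - 9.8) / (17.3 - 6.1) * 100
= 7.5 / 11.2 * 100
= 67.0%

67.0%


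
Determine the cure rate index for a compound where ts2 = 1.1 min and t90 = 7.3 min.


CRI = 100 / (t90 - ts2)
= 100 / (7.3 - 1.1)
= 100 / 6.2
= 16.13 min^-1

16.13 min^-1


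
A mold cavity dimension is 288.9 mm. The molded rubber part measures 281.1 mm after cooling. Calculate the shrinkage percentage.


Shrinkage = (mold - part) / mold * 100
= (288.9 - 281.1) / 288.9 * 100
= 7.8 / 288.9 * 100
= 2.7%

2.7%


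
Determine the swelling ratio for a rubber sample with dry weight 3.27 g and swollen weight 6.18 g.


Q = W_swollen / W_dry
Q = 6.18 / 3.27
Q = 1.89

Q = 1.89


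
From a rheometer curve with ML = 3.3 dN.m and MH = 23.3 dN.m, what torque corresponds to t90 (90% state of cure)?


M90 = ML + 0.9 * (MH - ML)
M90 = 3.3 + 0.9 * (23.3 - 3.3)
M90 = 3.3 + 0.9 * 20.0
M90 = 21.3 dN.m

21.3 dN.m


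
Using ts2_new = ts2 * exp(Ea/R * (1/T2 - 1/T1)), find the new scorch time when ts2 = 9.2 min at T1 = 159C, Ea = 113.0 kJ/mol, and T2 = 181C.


Convert temperatures: T1 = 159 + 273.15 = 432.15 K, T2 = 181 + 273.15 = 454.15 K
ts2_new = 9.2 * exp(113000 / 8.314 * (1/454.15 - 1/432.15))
1/T2 - 1/T1 = -1.1210e-04
ts2_new = 2.01 min

2.01 min


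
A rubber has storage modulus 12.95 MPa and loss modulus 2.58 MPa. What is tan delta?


tan delta = E'' / E'
= 2.58 / 12.95
= 0.1992

tan delta = 0.1992


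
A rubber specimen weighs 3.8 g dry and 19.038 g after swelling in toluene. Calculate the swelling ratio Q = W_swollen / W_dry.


Q = W_swollen / W_dry
Q = 19.038 / 3.8
Q = 5.01

Q = 5.01


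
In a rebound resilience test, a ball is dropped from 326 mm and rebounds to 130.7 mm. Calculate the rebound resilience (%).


Resilience = h_rebound / h_drop * 100
= 130.7 / 326 * 100
= 40.1%

40.1%


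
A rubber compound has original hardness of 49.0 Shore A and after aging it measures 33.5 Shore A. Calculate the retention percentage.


Retention = aged / original * 100
= 33.5 / 49.0 * 100
= 68.4%

68.4%


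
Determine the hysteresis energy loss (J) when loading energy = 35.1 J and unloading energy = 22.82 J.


Hysteresis loss = loading - unloading
= 35.1 - 22.82
= 12.28 J

12.28 J


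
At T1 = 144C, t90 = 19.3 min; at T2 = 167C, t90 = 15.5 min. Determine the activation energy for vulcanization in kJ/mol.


T1 = 417.15 K, T2 = 440.15 K
1/T1 - 1/T2 = 1.2527e-04
ln(t1/t2) = ln(19.3/15.5) = 0.2193
Ea = 8.314 * 0.2193 / 1.2527e-04 = 14552.7341 J/mol
Ea = 14.55 kJ/mol

14.55 kJ/mol


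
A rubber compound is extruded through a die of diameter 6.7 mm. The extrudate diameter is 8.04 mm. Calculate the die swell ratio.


Die swell ratio = D_extrudate / D_die
= 8.04 / 6.7
= 1.2

Die swell = 1.2


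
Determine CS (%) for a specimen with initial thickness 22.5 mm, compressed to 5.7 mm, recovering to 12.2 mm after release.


CS = (t0 - recovered) / (t0 - ts) * 100
= (22.5 - 12.2) / (22.5 - 5.7) * 100
= 10.3 / 16.8 * 100
= 61.3%

61.3%


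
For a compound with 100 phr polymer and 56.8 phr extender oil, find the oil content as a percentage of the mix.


Oil % = oil / (100 + oil) * 100
= 56.8 / (100 + 56.8) * 100
= 56.8 / 156.8 * 100
= 36.22%

36.22%


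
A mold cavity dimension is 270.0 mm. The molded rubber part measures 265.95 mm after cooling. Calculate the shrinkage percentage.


Shrinkage = (mold - part) / mold * 100
= (270.0 - 265.95) / 270.0 * 100
= 4.05 / 270.0 * 100
= 1.5%

1.5%


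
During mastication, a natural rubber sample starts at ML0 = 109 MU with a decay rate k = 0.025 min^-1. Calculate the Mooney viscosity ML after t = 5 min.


ML = ML0 * exp(-k * t)
ML = 109 * exp(-0.025 * 5)
ML = 109 * 0.8825
ML = 96.19 MU

96.19 MU


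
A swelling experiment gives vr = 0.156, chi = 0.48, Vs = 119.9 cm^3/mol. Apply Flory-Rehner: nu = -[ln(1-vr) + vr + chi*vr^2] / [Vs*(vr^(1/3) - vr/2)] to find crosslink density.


ln(1 - vr) = ln(1 - 0.156) = -0.1696
Numerator = -((-0.1696) + 0.156 + 0.48 * 0.156^2) = 0.0019
Denominator = 119.9 * (0.156^(1/3) - 0.156/2) = 55.1925
nu = 0.0019 / 55.1925 = 3.4815e-05 mol/cm^3

3.4815e-05 mol/cm^3


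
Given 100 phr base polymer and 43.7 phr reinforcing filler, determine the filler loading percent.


Filler % = filler / (rubber + filler) * 100
= 43.7 / (100 + 43.7) * 100
= 43.7 / 143.7 * 100
= 30.41%

30.41%


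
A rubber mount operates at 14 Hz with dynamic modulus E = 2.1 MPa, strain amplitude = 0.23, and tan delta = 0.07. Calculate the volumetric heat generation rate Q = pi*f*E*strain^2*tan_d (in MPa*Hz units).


Q = pi * f * E * strain^2 * tan_d
= pi * 14 * 2.1 * 0.23^2 * 0.07
= pi * 14 * 2.1 * 0.0529 * 0.07
= 0.3420

Q = 0.3420


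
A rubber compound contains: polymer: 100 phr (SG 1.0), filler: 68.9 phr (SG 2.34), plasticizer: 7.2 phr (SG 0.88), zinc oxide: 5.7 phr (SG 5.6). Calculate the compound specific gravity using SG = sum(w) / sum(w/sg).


Sum of weights = 181.8
Volume contributions:
  polymer: 100/1.0 = 100.0000
  filler: 68.9/2.34 = 29.4444
  plasticizer: 7.2/0.88 = 8.1818
  zinc oxide: 5.7/5.6 = 1.0179
Sum of volumes = 138.6441
SG = 181.8 / 138.6441 = 1.311

SG = 1.311


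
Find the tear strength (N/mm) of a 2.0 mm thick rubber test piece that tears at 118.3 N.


Tear strength = force / thickness
= 118.3 / 2.0
= 59.15 N/mm

59.15 N/mm


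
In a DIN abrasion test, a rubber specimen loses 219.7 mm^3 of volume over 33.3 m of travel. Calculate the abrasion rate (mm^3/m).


Rate = volume_loss / distance
= 219.7 / 33.3
= 6.598 mm^3/m

6.598 mm^3/m


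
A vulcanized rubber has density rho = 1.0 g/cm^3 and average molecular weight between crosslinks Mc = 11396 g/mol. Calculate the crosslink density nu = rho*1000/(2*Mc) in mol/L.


nu = rho * 1000 / (2 * Mc)
nu = 1.0 * 1000 / (2 * 11396)
nu = 1000.0 / 22792
nu = 0.0439 mol/L

0.0439 mol/L


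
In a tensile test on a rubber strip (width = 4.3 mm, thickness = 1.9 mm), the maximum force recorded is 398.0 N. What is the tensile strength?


Area = width * thickness = 4.3 * 1.9 = 8.17 mm^2
TS = force / area = 398.0 / 8.17 = 48.71 MPa

48.71 MPa


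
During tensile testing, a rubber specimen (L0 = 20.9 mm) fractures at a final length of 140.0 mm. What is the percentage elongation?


Elongation = (Lf - L0) / L0 * 100
= (140.0 - 20.9) / 20.9 * 100
= 119.1 / 20.9 * 100
= 569.9%

569.9%


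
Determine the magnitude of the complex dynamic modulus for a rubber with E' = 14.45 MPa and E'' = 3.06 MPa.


|E*| = sqrt(E'^2 + E''^2)
= sqrt(14.45^2 + 3.06^2)
= sqrt(208.8025 + 9.3636)
= 14.77 MPa

14.77 MPa


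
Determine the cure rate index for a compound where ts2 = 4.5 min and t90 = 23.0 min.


CRI = 100 / (t90 - ts2)
= 100 / (23.0 - 4.5)
= 100 / 18.5
= 5.41 min^-1

5.41 min^-1


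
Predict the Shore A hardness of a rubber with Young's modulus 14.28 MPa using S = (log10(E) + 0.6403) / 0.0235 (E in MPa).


log10(E) = 0.0235*S - 0.6403  =>  S = (log10(E) + 0.6403) / 0.0235
log10(14.28) = 1.154728
S = (1.154728 + 0.6403) / 0.0235 = 1.795028 / 0.0235
S = 76.4

Shore A = 76.4


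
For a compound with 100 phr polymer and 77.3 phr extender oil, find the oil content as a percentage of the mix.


Oil % = oil / (100 + oil) * 100
= 77.3 / (100 + 77.3) * 100
= 77.3 / 177.3 * 100
= 43.6%

43.6%


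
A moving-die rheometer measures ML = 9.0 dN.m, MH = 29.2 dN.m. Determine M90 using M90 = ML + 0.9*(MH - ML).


M90 = ML + 0.9 * (MH - ML)
M90 = 9.0 + 0.9 * (29.2 - 9.0)
M90 = 9.0 + 0.9 * 20.2
M90 = 27.18 dN.m

27.18 dN.m


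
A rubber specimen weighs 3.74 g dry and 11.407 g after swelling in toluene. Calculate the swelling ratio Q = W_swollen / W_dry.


Q = W_swollen / W_dry
Q = 11.407 / 3.74
Q = 3.05

Q = 3.05


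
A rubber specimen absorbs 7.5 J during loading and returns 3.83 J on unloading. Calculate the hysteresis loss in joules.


Hysteresis loss = loading - unloading
= 7.5 - 3.83
= 3.67 J

3.67 J


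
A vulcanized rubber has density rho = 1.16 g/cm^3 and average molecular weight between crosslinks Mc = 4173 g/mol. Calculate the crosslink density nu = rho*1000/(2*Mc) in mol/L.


nu = rho * 1000 / (2 * Mc)
nu = 1.16 * 1000 / (2 * 4173)
nu = 1160.0 / 8346
nu = 0.1390 mol/L

0.1390 mol/L


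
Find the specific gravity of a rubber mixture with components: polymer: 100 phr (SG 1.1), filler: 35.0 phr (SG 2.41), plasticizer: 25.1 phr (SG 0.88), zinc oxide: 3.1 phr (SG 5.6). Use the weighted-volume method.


Sum of weights = 163.2
Volume contributions:
  polymer: 100/1.1 = 90.9091
  filler: 35.0/2.41 = 14.5228
  plasticizer: 25.1/0.88 = 28.5227
  zinc oxide: 3.1/5.6 = 0.5536
Sum of volumes = 134.5082
SG = 163.2 / 134.5082 = 1.213

SG = 1.213


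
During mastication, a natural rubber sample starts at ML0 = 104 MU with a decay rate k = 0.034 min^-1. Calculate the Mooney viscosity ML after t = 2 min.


ML = ML0 * exp(-k * t)
ML = 104 * exp(-0.034 * 2)
ML = 104 * 0.9343
ML = 97.16 MU

97.16 MU


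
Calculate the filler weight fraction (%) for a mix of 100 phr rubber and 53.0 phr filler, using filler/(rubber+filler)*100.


Filler % = filler / (rubber + filler) * 100
= 53.0 / (100 + 53.0) * 100
= 53.0 / 153.0 * 100
= 34.64%

34.64%


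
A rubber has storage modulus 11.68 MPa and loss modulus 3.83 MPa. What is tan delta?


tan delta = E'' / E'
= 3.83 / 11.68
= 0.3279

tan delta = 0.3279


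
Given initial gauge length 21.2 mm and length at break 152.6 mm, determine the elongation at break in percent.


Elongation = (Lf - L0) / L0 * 100
= (152.6 - 21.2) / 21.2 * 100
= 131.4 / 21.2 * 100
= 619.8%

619.8%


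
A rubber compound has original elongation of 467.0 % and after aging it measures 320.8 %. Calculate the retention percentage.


Retention = aged / original * 100
= 320.8 / 467.0 * 100
= 68.7%

68.7%


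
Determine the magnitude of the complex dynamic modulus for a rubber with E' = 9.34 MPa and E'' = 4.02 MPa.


|E*| = sqrt(E'^2 + E''^2)
= sqrt(9.34^2 + 4.02^2)
= sqrt(87.2356 + 16.1604)
= 10.168 MPa

10.168 MPa


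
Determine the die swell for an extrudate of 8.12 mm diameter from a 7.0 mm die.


Die swell ratio = D_extrudate / D_die
= 8.12 / 7.0
= 1.16

Die swell = 1.16


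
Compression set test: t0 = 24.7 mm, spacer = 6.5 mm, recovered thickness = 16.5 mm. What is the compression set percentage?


CS = (t0 - recovered) / (t0 - ts) * 100
= (24.7 - 16.5) / (24.7 - 6.5) * 100
= 8.2 / 18.2 * 100
= 45.1%

45.1%


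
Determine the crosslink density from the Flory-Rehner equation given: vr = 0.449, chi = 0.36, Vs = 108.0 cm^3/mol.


ln(1 - vr) = ln(1 - 0.449) = -0.5960
Numerator = -((-0.5960) + 0.449 + 0.36 * 0.449^2) = 0.0744
Denominator = 108.0 * (0.449^(1/3) - 0.449/2) = 58.4541
nu = 0.0744 / 58.4541 = 0.0013 mol/cm^3

0.0013 mol/cm^3


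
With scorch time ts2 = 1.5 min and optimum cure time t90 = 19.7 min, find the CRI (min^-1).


CRI = 100 / (t90 - ts2)
= 100 / (19.7 - 1.5)
= 100 / 18.2
= 5.49 min^-1

5.49 min^-1


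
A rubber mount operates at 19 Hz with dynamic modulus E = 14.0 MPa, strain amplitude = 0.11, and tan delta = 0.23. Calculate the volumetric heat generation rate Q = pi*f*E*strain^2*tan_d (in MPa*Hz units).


Q = pi * f * E * strain^2 * tan_d
= pi * 19 * 14.0 * 0.11^2 * 0.23
= pi * 19 * 14.0 * 0.0121 * 0.23
= 2.3257

Q = 2.3257


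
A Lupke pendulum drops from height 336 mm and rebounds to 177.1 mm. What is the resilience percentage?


Resilience = h_rebound / h_drop * 100
= 177.1 / 336 * 100
= 52.7%

52.7%


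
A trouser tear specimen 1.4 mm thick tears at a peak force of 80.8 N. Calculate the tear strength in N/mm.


Tear strength = force / thickness
= 80.8 / 1.4
= 57.71 N/mm

57.71 N/mm


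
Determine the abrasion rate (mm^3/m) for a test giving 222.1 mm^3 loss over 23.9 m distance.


Rate = volume_loss / distance
= 222.1 / 23.9
= 9.293 mm^3/m

9.293 mm^3/m


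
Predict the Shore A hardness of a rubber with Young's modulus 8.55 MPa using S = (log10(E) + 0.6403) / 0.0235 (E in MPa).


log10(E) = 0.0235*S - 0.6403  =>  S = (log10(E) + 0.6403) / 0.0235
log10(8.55) = 0.931966
S = (0.931966 + 0.6403) / 0.0235 = 1.572266 / 0.0235
S = 66.9

Shore A = 66.9


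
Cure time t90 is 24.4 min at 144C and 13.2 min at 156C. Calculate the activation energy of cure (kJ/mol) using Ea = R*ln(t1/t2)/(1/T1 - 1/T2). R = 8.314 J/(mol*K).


T1 = 417.15 K, T2 = 429.15 K
1/T1 - 1/T2 = 6.7032e-05
ln(t1/t2) = ln(24.4/13.2) = 0.6144
Ea = 8.314 * 0.6144 / 6.7032e-05 = 76200.4482 J/mol
Ea = 76.2 kJ/mol

76.2 kJ/mol


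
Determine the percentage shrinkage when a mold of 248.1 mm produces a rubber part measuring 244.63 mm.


Shrinkage = (mold - part) / mold * 100
= (248.1 - 244.63) / 248.1 * 100
= 3.47 / 248.1 * 100
= 1.4%

1.4%


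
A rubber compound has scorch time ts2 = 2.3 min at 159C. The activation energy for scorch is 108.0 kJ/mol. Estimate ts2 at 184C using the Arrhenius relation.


Convert temperatures: T1 = 159 + 273.15 = 432.15 K, T2 = 184 + 273.15 = 457.15 K
ts2_new = 2.3 * exp(108000 / 8.314 * (1/457.15 - 1/432.15))
1/T2 - 1/T1 = -1.2655e-04
ts2_new = 0.44 min

0.44 min


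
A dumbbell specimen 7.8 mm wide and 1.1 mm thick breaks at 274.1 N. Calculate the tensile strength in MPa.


Area = width * thickness = 7.8 * 1.1 = 8.58 mm^2
TS = force / area = 274.1 / 8.58 = 31.95 MPa

31.95 MPa


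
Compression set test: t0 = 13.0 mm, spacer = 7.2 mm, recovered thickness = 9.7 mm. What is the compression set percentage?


CS = (t0 - recovered) / (t0 - ts) * 100
= (13.0 - 9.7) / (13.0 - 7.2) * 100
= 3.3 / 5.8 * 100
= 56.9%

56.9%


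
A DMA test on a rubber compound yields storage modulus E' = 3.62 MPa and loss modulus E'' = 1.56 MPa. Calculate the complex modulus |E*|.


|E*| = sqrt(E'^2 + E''^2)
= sqrt(3.62^2 + 1.56^2)
= sqrt(13.1044 + 2.4336)
= 3.942 MPa

3.942 MPa


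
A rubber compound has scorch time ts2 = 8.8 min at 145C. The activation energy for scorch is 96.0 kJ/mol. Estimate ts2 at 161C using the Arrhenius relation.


Convert temperatures: T1 = 145 + 273.15 = 418.15 K, T2 = 161 + 273.15 = 434.15 K
ts2_new = 8.8 * exp(96000 / 8.314 * (1/434.15 - 1/418.15))
1/T2 - 1/T1 = -8.8135e-05
ts2_new = 3.18 min

3.18 min


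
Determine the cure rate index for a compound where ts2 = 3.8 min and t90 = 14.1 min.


CRI = 100 / (t90 - ts2)
= 100 / (14.1 - 3.8)
= 100 / 10.3
= 9.71 min^-1

9.71 min^-1


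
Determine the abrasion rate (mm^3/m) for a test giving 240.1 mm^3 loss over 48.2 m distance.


Rate = volume_loss / distance
= 240.1 / 48.2
= 4.981 mm^3/m

4.981 mm^3/m


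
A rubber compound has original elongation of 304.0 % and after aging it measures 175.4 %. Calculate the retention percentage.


Retention = aged / original * 100
= 175.4 / 304.0 * 100
= 57.7%

57.7%


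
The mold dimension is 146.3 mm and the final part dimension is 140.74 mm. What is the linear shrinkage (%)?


Shrinkage = (mold - part) / mold * 100
= (146.3 - 140.74) / 146.3 * 100
= 5.56 / 146.3 * 100
= 3.8%

3.8%


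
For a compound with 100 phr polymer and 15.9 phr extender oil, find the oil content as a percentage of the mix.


Oil % = oil / (100 + oil) * 100
= 15.9 / (100 + 15.9) * 100
= 15.9 / 115.9 * 100
= 13.72%

13.72%


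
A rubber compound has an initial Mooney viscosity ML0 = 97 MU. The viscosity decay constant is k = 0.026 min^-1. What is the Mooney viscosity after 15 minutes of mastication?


ML = ML0 * exp(-k * t)
ML = 97 * exp(-0.026 * 15)
ML = 97 * 0.6771
ML = 65.67 MU

65.67 MU


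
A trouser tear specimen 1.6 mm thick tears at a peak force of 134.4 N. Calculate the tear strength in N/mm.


Tear strength = force / thickness
= 134.4 / 1.6
= 84.0 N/mm

84.0 N/mm


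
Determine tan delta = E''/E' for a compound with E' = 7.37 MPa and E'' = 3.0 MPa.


tan delta = E'' / E'
= 3.0 / 7.37
= 0.4071

tan delta = 0.4071


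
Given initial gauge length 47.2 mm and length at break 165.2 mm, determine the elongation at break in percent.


Elongation = (Lf - L0) / L0 * 100
= (165.2 - 47.2) / 47.2 * 100
= 118.0 / 47.2 * 100
= 250.0%

250.0%


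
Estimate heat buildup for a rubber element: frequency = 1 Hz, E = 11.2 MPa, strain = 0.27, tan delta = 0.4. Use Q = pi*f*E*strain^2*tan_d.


Q = pi * f * E * strain^2 * tan_d
= pi * 1 * 11.2 * 0.27^2 * 0.4
= pi * 1 * 11.2 * 0.0729 * 0.4
= 1.0260

Q = 1.0260


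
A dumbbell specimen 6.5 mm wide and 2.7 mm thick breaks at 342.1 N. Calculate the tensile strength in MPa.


Area = width * thickness = 6.5 * 2.7 = 17.55 mm^2
TS = force / area = 342.1 / 17.55 = 19.49 MPa

19.49 MPa


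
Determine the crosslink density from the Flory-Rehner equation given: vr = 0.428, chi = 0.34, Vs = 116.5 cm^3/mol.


ln(1 - vr) = ln(1 - 0.428) = -0.5586
Numerator = -((-0.5586) + 0.428 + 0.34 * 0.428^2) = 0.0683
Denominator = 116.5 * (0.428^(1/3) - 0.428/2) = 62.8648
nu = 0.0683 / 62.8648 = 0.0011 mol/cm^3

0.0011 mol/cm^3


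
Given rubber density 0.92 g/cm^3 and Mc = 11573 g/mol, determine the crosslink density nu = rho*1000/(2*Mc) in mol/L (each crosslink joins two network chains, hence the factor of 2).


nu = rho * 1000 / (2 * Mc)
nu = 0.92 * 1000 / (2 * 11573)
nu = 920.0 / 23146
nu = 0.0397 mol/L

0.0397 mol/L


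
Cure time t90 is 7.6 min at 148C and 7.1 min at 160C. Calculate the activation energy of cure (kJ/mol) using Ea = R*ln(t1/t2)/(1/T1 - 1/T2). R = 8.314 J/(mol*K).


T1 = 421.15 K, T2 = 433.15 K
1/T1 - 1/T2 = 6.5782e-05
ln(t1/t2) = ln(7.6/7.1) = 0.0681
Ea = 8.314 * 0.0681 / 6.5782e-05 = 8601.1026 J/mol
Ea = 8.6 kJ/mol

8.6 kJ/mol


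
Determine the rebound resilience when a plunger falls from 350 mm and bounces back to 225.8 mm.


Resilience = h_rebound / h_drop * 100
= 225.8 / 350 * 100
= 64.5%

64.5%


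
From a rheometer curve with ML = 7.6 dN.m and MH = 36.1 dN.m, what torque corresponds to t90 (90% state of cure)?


M90 = ML + 0.9 * (MH - ML)
M90 = 7.6 + 0.9 * (36.1 - 7.6)
M90 = 7.6 + 0.9 * 28.5
M90 = 33.25 dN.m

33.25 dN.m


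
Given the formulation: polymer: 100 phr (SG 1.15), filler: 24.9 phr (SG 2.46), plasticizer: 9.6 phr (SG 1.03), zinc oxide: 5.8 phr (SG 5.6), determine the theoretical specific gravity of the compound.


Sum of weights = 140.3
Volume contributions:
  polymer: 100/1.15 = 86.9565
  filler: 24.9/2.46 = 10.1220
  plasticizer: 9.6/1.03 = 9.3204
  zinc oxide: 5.8/5.6 = 1.0357
Sum of volumes = 107.4346
SG = 140.3 / 107.4346 = 1.306

SG = 1.306


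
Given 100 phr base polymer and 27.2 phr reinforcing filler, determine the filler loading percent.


Filler % = filler / (rubber + filler) * 100
= 27.2 / (100 + 27.2) * 100
= 27.2 / 127.2 * 100
= 21.38%

21.38%


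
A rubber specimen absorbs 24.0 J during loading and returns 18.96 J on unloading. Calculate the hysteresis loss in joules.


Hysteresis loss = loading - unloading
= 24.0 - 18.96
= 5.04 J

5.04 J


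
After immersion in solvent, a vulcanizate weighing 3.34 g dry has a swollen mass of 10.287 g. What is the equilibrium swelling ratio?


Q = W_swollen / W_dry
Q = 10.287 / 3.34
Q = 3.08

Q = 3.08


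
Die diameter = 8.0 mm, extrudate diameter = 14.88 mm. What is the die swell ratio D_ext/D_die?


Die swell ratio = D_extrudate / D_die
= 14.88 / 8.0
= 1.86

Die swell = 1.86


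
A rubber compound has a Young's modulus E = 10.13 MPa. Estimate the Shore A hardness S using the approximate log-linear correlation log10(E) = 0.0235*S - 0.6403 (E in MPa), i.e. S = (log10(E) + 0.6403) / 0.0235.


log10(E) = 0.0235*S - 0.6403  =>  S = (log10(E) + 0.6403) / 0.0235
log10(10.13) = 1.005609
S = (1.005609 + 0.6403) / 0.0235 = 1.645909 / 0.0235
S = 70.0

Shore A = 70.0


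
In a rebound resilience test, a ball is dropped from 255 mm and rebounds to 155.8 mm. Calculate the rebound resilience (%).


Resilience = h_rebound / h_drop * 100
= 155.8 / 255 * 100
= 61.1%

61.1%


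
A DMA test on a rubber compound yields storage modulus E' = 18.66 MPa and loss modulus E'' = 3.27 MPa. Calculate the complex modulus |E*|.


|E*| = sqrt(E'^2 + E''^2)
= sqrt(18.66^2 + 3.27^2)
= sqrt(348.1956 + 10.6929)
= 18.944 MPa

18.944 MPa


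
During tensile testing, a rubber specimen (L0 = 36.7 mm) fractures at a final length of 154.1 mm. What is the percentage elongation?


Elongation = (Lf - L0) / L0 * 100
= (154.1 - 36.7) / 36.7 * 100
= 117.4 / 36.7 * 100
= 319.9%

319.9%


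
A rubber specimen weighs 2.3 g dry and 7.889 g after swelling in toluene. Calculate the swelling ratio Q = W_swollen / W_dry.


Q = W_swollen / W_dry
Q = 7.889 / 2.3
Q = 3.43

Q = 3.43


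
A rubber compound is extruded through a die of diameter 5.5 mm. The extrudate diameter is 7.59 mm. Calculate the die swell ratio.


Die swell ratio = D_extrudate / D_die
= 7.59 / 5.5
= 1.38

Die swell = 1.38


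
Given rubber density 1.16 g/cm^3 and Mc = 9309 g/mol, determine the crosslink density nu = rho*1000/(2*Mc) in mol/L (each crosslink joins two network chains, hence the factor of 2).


nu = rho * 1000 / (2 * Mc)
nu = 1.16 * 1000 / (2 * 9309)
nu = 1160.0 / 18618
nu = 0.0623 mol/L

0.0623 mol/L


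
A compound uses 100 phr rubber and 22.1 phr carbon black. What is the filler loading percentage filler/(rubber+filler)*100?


Filler % = filler / (rubber + filler) * 100
= 22.1 / (100 + 22.1) * 100
= 22.1 / 122.1 * 100
= 18.1%

18.1%


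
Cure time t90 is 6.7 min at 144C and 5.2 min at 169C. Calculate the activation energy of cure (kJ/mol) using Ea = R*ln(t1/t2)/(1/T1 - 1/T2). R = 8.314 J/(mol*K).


T1 = 417.15 K, T2 = 442.15 K
1/T1 - 1/T2 = 1.3554e-04
ln(t1/t2) = ln(6.7/5.2) = 0.2534
Ea = 8.314 * 0.2534 / 1.3554e-04 = 15546.1302 J/mol
Ea = 15.55 kJ/mol

15.55 kJ/mol


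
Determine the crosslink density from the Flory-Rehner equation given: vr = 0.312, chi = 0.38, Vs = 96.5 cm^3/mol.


ln(1 - vr) = ln(1 - 0.312) = -0.3740
Numerator = -((-0.3740) + 0.312 + 0.38 * 0.312^2) = 0.0250
Denominator = 96.5 * (0.312^(1/3) - 0.312/2) = 50.3964
nu = 0.0250 / 50.3964 = 4.9559e-04 mol/cm^3

4.9559e-04 mol/cm^3


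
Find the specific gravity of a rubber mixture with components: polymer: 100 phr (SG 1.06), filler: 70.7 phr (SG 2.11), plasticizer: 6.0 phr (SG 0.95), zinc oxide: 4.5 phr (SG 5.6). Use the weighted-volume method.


Sum of weights = 181.2
Volume contributions:
  polymer: 100/1.06 = 94.3396
  filler: 70.7/2.11 = 33.5071
  plasticizer: 6.0/0.95 = 6.3158
  zinc oxide: 4.5/5.6 = 0.8036
Sum of volumes = 134.9661
SG = 181.2 / 134.9661 = 1.343

SG = 1.343


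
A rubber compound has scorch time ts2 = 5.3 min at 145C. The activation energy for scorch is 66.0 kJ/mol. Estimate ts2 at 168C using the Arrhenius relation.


Convert temperatures: T1 = 145 + 273.15 = 418.15 K, T2 = 168 + 273.15 = 441.15 K
ts2_new = 5.3 * exp(66000 / 8.314 * (1/441.15 - 1/418.15))
1/T2 - 1/T1 = -1.2468e-04
ts2_new = 1.97 min

1.97 min


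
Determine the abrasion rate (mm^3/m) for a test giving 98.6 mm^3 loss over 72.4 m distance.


Rate = volume_loss / distance
= 98.6 / 72.4
= 1.362 mm^3/m

1.362 mm^3/m


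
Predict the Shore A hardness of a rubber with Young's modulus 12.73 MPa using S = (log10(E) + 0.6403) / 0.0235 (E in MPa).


log10(E) = 0.0235*S - 0.6403  =>  S = (log10(E) + 0.6403) / 0.0235
log10(12.73) = 1.104828
S = (1.104828 + 0.6403) / 0.0235 = 1.745128 / 0.0235
S = 74.3

Shore A = 74.3


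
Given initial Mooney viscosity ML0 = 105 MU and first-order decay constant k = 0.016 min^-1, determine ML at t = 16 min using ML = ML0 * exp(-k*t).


ML = ML0 * exp(-k * t)
ML = 105 * exp(-0.016 * 16)
ML = 105 * 0.7741
ML = 81.28 MU

81.28 MU


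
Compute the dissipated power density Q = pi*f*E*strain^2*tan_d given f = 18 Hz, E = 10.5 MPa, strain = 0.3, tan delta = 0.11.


Q = pi * f * E * strain^2 * tan_d
= pi * 18 * 10.5 * 0.3^2 * 0.11
= pi * 18 * 10.5 * 0.0900 * 0.11
= 5.8782

Q = 5.8782


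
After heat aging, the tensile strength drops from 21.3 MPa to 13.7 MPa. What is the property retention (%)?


Retention = aged / original * 100
= 13.7 / 21.3 * 100
= 64.3%

64.3%


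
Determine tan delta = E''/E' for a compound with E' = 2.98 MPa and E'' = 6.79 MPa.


tan delta = E'' / E'
= 6.79 / 2.98
= 2.2785

tan delta = 2.2785


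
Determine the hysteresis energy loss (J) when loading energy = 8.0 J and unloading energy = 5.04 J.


Hysteresis loss = loading - unloading
= 8.0 - 5.04
= 2.96 J

2.96 J


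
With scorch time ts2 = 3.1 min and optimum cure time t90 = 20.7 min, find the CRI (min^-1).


CRI = 100 / (t90 - ts2)
= 100 / (20.7 - 3.1)
= 100 / 17.6
= 5.68 min^-1

5.68 min^-1


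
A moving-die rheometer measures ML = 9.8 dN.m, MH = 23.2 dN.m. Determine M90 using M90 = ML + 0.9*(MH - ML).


M90 = ML + 0.9 * (MH - ML)
M90 = 9.8 + 0.9 * (23.2 - 9.8)
M90 = 9.8 + 0.9 * 13.4
M90 = 21.86 dN.m

21.86 dN.m


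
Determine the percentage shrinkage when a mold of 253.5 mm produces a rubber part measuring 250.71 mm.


Shrinkage = (mold - part) / mold * 100
= (253.5 - 250.71) / 253.5 * 100
= 2.79 / 253.5 * 100
= 1.1%

1.1%


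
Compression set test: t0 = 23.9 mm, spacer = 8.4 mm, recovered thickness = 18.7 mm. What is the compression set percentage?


CS = (t0 - recovered) / (t0 - ts) * 100
= (23.9 - 18.7) / (23.9 - 8.4) * 100
= 5.2 / 15.5 * 100
= 33.5%

33.5%


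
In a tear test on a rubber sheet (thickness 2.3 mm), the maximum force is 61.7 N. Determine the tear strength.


Tear strength = force / thickness
= 61.7 / 2.3
= 26.83 N/mm

26.83 N/mm


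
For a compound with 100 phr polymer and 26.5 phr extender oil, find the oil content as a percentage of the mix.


Oil % = oil / (100 + oil) * 100
= 26.5 / (100 + 26.5) * 100
= 26.5 / 126.5 * 100
= 20.95%

20.95%


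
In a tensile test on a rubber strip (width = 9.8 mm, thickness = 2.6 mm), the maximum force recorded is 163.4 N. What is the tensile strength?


Area = width * thickness = 9.8 * 2.6 = 25.48 mm^2
TS = force / area = 163.4 / 25.48 = 6.41 MPa

6.41 MPa


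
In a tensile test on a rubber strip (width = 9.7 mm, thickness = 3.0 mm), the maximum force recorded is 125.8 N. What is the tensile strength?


Area = width * thickness = 9.7 * 3.0 = 29.1 mm^2
TS = force / area = 125.8 / 29.1 = 4.32 MPa

4.32 MPa


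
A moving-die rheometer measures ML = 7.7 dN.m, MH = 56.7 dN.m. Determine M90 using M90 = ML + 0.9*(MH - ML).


M90 = ML + 0.9 * (MH - ML)
M90 = 7.7 + 0.9 * (56.7 - 7.7)
M90 = 7.7 + 0.9 * 49.0
M90 = 51.8 dN.m

51.8 dN.m


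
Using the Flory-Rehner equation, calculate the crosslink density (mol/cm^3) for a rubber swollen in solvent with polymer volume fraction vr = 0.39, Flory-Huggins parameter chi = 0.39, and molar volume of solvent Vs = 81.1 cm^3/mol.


ln(1 - vr) = ln(1 - 0.39) = -0.4943
Numerator = -((-0.4943) + 0.39 + 0.39 * 0.39^2) = 0.0450
Denominator = 81.1 * (0.39^(1/3) - 0.39/2) = 43.4383
nu = 0.0450 / 43.4383 = 0.0010 mol/cm^3

0.0010 mol/cm^3


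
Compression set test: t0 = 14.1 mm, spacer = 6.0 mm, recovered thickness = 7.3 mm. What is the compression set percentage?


CS = (t0 - recovered) / (t0 - ts) * 100
= (14.1 - 7.3) / (14.1 - 6.0) * 100
= 6.8 / 8.1 * 100
= 84.0%

84.0%


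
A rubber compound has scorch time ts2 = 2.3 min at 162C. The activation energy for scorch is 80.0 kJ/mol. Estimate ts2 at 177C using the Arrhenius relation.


Convert temperatures: T1 = 162 + 273.15 = 435.15 K, T2 = 177 + 273.15 = 450.15 K
ts2_new = 2.3 * exp(80000 / 8.314 * (1/450.15 - 1/435.15))
1/T2 - 1/T1 = -7.6576e-05
ts2_new = 1.1 min

1.1 min


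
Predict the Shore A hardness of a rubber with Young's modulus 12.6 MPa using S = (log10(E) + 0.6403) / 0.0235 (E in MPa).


log10(E) = 0.0235*S - 0.6403  =>  S = (log10(E) + 0.6403) / 0.0235
log10(12.6) = 1.100371
S = (1.100371 + 0.6403) / 0.0235 = 1.740671 / 0.0235
S = 74.1

Shore A = 74.1


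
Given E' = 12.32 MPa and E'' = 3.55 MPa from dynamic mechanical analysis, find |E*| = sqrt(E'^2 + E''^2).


|E*| = sqrt(E'^2 + E''^2)
= sqrt(12.32^2 + 3.55^2)
= sqrt(151.7824 + 12.6025)
= 12.821 MPa

12.821 MPa


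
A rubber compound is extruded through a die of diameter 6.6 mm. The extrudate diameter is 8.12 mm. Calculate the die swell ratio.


Die swell ratio = D_extrudate / D_die
= 8.12 / 6.6
= 1.23

Die swell = 1.23


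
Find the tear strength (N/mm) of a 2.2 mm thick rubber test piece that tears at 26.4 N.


Tear strength = force / thickness
= 26.4 / 2.2
= 12.0 N/mm

12.0 N/mm


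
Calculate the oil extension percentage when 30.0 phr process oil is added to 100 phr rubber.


Oil % = oil / (100 + oil) * 100
= 30.0 / (100 + 30.0) * 100
= 30.0 / 130.0 * 100
= 23.08%

23.08%


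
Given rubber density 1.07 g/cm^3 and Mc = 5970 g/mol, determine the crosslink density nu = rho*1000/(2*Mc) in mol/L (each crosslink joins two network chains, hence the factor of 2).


nu = rho * 1000 / (2 * Mc)
nu = 1.07 * 1000 / (2 * 5970)
nu = 1070.0 / 11940
nu = 0.0896 mol/L

0.0896 mol/L


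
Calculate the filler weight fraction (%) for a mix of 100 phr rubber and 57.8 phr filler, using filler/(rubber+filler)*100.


Filler % = filler / (rubber + filler) * 100
= 57.8 / (100 + 57.8) * 100
= 57.8 / 157.8 * 100
= 36.63%

36.63%


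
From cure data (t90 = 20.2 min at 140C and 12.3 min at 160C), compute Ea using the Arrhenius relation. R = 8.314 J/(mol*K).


T1 = 413.15 K, T2 = 433.15 K
1/T1 - 1/T2 = 1.1176e-04
ln(t1/t2) = ln(20.2/12.3) = 0.4961
Ea = 8.314 * 0.4961 / 1.1176e-04 = 36904.6206 J/mol
Ea = 36.9 kJ/mol

36.9 kJ/mol


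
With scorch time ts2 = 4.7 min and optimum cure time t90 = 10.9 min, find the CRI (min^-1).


CRI = 100 / (t90 - ts2)
= 100 / (10.9 - 4.7)
= 100 / 6.2
= 16.13 min^-1

16.13 min^-1


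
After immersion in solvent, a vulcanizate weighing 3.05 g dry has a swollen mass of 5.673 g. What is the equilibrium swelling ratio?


Q = W_swollen / W_dry
Q = 5.673 / 3.05
Q = 1.86

Q = 1.86


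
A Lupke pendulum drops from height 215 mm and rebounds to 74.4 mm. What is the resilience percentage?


Resilience = h_rebound / h_drop * 100
= 74.4 / 215 * 100
= 34.6%

34.6%


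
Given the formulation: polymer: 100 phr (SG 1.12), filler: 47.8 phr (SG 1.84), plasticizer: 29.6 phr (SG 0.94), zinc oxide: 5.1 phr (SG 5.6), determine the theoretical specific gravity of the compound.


Sum of weights = 182.5
Volume contributions:
  polymer: 100/1.12 = 89.2857
  filler: 47.8/1.84 = 25.9783
  plasticizer: 29.6/0.94 = 31.4894
  zinc oxide: 5.1/5.6 = 0.9107
Sum of volumes = 147.6641
SG = 182.5 / 147.6641 = 1.236

SG = 1.236


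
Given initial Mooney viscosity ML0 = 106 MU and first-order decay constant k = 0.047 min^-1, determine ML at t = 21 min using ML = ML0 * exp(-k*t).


ML = ML0 * exp(-k * t)
ML = 106 * exp(-0.047 * 21)
ML = 106 * 0.3727
ML = 39.51 MU

39.51 MU


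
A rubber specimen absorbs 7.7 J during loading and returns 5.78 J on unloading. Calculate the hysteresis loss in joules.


Hysteresis loss = loading - unloading
= 7.7 - 5.78
= 1.92 J

1.92 J


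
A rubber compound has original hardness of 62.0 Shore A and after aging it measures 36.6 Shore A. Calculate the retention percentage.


Retention = aged / original * 100
= 36.6 / 62.0 * 100
= 59.0%

59.0%


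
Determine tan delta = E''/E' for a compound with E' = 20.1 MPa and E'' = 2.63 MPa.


tan delta = E'' / E'
= 2.63 / 20.1
= 0.1308

tan delta = 0.1308


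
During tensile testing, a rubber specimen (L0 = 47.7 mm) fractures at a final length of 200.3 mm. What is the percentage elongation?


Elongation = (Lf - L0) / L0 * 100
= (200.3 - 47.7) / 47.7 * 100
= 152.6 / 47.7 * 100
= 319.9%

319.9%


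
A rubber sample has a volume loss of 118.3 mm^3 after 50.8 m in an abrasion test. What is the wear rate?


Rate = volume_loss / distance
= 118.3 / 50.8
= 2.329 mm^3/m

2.329 mm^3/m


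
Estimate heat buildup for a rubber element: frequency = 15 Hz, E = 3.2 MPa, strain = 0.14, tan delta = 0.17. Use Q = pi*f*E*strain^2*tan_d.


Q = pi * f * E * strain^2 * tan_d
= pi * 15 * 3.2 * 0.14^2 * 0.17
= pi * 15 * 3.2 * 0.0196 * 0.17
= 0.5025

Q = 0.5025


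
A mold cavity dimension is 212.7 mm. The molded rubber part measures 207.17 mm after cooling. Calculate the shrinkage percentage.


Shrinkage = (mold - part) / mold * 100
= (212.7 - 207.17) / 212.7 * 100
= 5.53 / 212.7 * 100
= 2.6%

2.6%


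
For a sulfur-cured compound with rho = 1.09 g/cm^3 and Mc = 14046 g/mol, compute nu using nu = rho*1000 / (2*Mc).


nu = rho * 1000 / (2 * Mc)
nu = 1.09 * 1000 / (2 * 14046)
nu = 1090.0 / 28092
nu = 0.0388 mol/L

0.0388 mol/L


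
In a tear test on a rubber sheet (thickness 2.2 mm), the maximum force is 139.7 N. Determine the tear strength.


Tear strength = force / thickness
= 139.7 / 2.2
= 63.5 N/mm

63.5 N/mm


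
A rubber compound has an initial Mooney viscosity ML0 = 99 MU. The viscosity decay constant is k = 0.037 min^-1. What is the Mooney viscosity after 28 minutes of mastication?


ML = ML0 * exp(-k * t)
ML = 99 * exp(-0.037 * 28)
ML = 99 * 0.3549
ML = 35.13 MU

35.13 MU


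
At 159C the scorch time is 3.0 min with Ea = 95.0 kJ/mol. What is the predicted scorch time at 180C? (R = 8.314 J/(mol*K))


Convert temperatures: T1 = 159 + 273.15 = 432.15 K, T2 = 180 + 273.15 = 453.15 K
ts2_new = 3.0 * exp(95000 / 8.314 * (1/453.15 - 1/432.15))
1/T2 - 1/T1 = -1.0724e-04
ts2_new = 0.88 min

0.88 min
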